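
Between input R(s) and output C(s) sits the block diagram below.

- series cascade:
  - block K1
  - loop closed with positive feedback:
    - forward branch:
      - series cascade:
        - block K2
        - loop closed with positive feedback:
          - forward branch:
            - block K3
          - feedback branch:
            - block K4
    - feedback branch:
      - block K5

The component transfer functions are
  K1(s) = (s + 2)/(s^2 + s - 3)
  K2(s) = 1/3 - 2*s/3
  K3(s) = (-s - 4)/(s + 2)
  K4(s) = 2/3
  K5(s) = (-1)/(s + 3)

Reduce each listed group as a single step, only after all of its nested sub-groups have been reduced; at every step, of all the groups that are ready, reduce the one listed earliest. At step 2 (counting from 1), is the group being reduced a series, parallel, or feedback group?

[1] close the feedback loop around K3, K4
[2] combine K2, [K3/(1-K3*K4)] in series
[3] close the feedback loop around (K2*[K3/(1-K3*K4)]), K5
[4] reduce the series chain K1, [(K2*[K3/(1-K3*K4)])/(1-(K2*[K3/(1-K3*K4)])*K5)]
Step 2 collapses a series group.

Therefore the answer is series.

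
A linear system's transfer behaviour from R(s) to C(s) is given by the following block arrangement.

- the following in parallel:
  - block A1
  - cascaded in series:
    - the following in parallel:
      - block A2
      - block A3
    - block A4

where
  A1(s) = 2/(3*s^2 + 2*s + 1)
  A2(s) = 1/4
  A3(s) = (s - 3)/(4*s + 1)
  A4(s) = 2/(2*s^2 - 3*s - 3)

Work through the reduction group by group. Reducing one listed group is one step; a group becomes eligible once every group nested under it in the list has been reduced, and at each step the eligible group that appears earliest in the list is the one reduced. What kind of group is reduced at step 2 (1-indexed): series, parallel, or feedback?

(1) sum the parallel branches A2, A3
(2) reduce the series chain (A2+A3), A4
(3) reduce the parallel group A1, ((A2+A3)*A4)
So the answer for step 2 is series.

Hence the answer: series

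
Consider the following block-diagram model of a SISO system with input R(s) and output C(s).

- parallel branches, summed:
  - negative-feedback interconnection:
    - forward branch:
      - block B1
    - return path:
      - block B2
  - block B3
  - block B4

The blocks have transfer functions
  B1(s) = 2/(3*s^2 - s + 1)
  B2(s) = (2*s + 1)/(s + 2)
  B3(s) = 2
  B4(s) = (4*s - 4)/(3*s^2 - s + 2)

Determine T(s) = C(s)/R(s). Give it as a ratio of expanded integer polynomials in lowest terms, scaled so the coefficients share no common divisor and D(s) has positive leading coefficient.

1. feedback reduction of B1, B2, giving (2*s + 4)/(3*s^3 + 5*s^2 + 3*s + 4)
2. sum the parallel branches [B1/(1+B1*B2)], B3, B4, giving the overall T(s)

Answer: (18*s^5 + 36*s^4 + 34*s^3 + 40*s^2 + 8*s + 8)/(9*s^5 + 12*s^4 + 10*s^3 + 19*s^2 + 2*s + 8)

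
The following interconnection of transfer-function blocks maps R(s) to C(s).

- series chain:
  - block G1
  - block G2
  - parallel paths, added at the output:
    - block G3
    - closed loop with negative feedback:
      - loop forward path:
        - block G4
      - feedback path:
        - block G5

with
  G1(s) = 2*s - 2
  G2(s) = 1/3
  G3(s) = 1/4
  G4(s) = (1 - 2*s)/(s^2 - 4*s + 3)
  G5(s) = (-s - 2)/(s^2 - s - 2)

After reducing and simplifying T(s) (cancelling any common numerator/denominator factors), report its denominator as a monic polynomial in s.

(1) apply the feedback formula to G4, G5 -> (-2*s^3 + 3*s^2 + 3*s - 2)/(s^4 - 5*s^3 + 7*s^2 + 8*s - 8)
(2) add G3, [G4/(1+G4*G5)] (parallel) -> (s^4 - 13*s^3 + 19*s^2 + 20*s - 16)/(4*s^4 - 20*s^3 + 28*s^2 + 32*s - 32)
(3) reduce the series chain G1, G2, (G3+[G4/(1+G4*G5)]) -> (s^5 - 14*s^4 + 32*s^3 + s^2 - 36*s + 16)/(6*s^4 - 30*s^3 + 42*s^2 + 48*s - 48)
The result of step 3 is T(s) in lowest terms. Its denominator has leading coefficient 6; dividing the denominator through by 6 makes it monic.

Answer: s^4 - 5*s^3 + 7*s^2 + 8*s - 8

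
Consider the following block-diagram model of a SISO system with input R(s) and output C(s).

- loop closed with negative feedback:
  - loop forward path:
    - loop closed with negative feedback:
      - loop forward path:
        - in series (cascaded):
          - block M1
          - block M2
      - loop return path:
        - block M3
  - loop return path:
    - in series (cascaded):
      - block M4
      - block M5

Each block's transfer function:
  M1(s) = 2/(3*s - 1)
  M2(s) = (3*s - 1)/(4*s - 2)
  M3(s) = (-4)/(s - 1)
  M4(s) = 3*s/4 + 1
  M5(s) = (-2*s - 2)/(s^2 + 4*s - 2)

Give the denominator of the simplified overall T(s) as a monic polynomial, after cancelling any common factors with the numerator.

The answer is s^4 + 7*s^3/4 - 21*s^2/2 - 9*s/4 + 4.

Reasoning:
Step 1 - series reduction of M1, M2 -> 1/(2*s - 1)
Step 2 - reduce the feedback loop with forward (M1*M2) and return M3 -> (s - 1)/(2*s^2 - 3*s - 3)
Step 3 - series reduction of M4, M5 -> (-3*s^2 - 7*s - 4)/(2*s^2 + 8*s - 4)
Step 4 - feedback reduction of [(M1*M2)/(1+(M1*M2)*M3)], (M4*M5) -> (2*s^3 + 6*s^2 - 12*s + 4)/(4*s^4 + 7*s^3 - 42*s^2 - 9*s + 16)
That last expression is T(s), already simplified. Scaling its denominator by 1/4 (the reciprocal of the leading coefficient) yields the monic denominator.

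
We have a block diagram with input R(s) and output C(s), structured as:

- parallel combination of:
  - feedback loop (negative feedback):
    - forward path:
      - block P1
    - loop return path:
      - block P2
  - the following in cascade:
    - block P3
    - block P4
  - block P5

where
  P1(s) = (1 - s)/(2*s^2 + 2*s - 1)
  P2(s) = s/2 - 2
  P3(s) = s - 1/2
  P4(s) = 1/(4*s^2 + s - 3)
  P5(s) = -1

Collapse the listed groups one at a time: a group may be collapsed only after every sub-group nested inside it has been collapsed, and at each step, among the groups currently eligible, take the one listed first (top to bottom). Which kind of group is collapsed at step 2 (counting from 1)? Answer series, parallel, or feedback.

Answer: series

Working:
1. reduce the feedback loop with forward P1 and return P2
2. combine P3, P4 in series
3. reduce the parallel group [P1/(1+P1*P2)], (P3*P4), P5
The group at step 2 is a series group.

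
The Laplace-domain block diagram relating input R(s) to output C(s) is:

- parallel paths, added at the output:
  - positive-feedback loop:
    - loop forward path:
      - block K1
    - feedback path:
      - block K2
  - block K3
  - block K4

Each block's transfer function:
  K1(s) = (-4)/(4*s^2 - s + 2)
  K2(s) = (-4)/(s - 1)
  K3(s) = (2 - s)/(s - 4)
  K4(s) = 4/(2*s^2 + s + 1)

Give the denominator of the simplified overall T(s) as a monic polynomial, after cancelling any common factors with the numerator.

(1) collapse the loop (K1 forward, K2 return) gives (4 - 4*s)/(4*s^3 - 5*s^2 + 3*s - 18)
(2) reduce the parallel group [K1/(1-K1*K2)], K3, K4 gives (-8*s^6 + 22*s^5 - 9*s^4 + 15*s^2 - 128*s + 236)/(8*s^6 - 38*s^5 + 29*s^4 - 58*s^3 + 137*s^2 + 42*s + 72)
That last expression is T(s), already simplified. Scaling its denominator by 1/8 (the reciprocal of the leading coefficient) yields the monic denominator.

Final answer: s^6 - 19*s^5/4 + 29*s^4/8 - 29*s^3/4 + 137*s^2/8 + 21*s/4 + 9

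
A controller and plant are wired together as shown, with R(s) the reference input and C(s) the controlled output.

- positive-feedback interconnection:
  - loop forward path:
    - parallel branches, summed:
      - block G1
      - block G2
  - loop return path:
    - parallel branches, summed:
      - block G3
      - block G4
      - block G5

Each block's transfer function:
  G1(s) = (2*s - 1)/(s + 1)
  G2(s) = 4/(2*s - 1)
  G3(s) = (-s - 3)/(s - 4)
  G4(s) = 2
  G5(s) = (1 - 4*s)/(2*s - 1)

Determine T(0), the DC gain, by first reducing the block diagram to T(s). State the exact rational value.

Reducing step by step:

Step 1 - parallel reduction of G1, G2 = (4*s^2 + 5)/(2*s^2 + s - 1)
Step 2 - add G3, G4, G5 (parallel) = (-2*s^2 - 6*s + 7)/(2*s^2 - 9*s + 4)
Step 3 - close the feedback loop around (G1+G2), (G3+G4+G5) = (8*s^4 - 36*s^3 + 26*s^2 - 45*s + 20)/(12*s^4 + 8*s^3 - 21*s^2 + 43*s - 39)
The step-3 result is T(s). Setting s = 0: T(0) = 20/(-39) = -20/39.

Answer: -20/39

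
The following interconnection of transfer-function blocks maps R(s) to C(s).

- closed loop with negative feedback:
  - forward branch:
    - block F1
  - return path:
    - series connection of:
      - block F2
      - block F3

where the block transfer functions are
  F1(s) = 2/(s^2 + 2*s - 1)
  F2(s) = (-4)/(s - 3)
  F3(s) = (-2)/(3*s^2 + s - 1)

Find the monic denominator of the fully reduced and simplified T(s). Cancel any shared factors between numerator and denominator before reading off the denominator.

Answer: s^5 - 2*s^4/3 - 23*s^3/3 + s^2 + 10*s/3 + 13/3

Working:
Step 1: multiply F2, F3 (series) = 8/(3*s^3 - 8*s^2 - 4*s + 3)
Step 2: feedback reduction of F1, (F2*F3) = (6*s^3 - 16*s^2 - 8*s + 6)/(3*s^5 - 2*s^4 - 23*s^3 + 3*s^2 + 10*s + 13)
Step 2 gives the fully reduced T(s), with no common factor left to cancel. The denominator's leading coefficient is 3, so divide each of its coefficients by 3 to get the monic form.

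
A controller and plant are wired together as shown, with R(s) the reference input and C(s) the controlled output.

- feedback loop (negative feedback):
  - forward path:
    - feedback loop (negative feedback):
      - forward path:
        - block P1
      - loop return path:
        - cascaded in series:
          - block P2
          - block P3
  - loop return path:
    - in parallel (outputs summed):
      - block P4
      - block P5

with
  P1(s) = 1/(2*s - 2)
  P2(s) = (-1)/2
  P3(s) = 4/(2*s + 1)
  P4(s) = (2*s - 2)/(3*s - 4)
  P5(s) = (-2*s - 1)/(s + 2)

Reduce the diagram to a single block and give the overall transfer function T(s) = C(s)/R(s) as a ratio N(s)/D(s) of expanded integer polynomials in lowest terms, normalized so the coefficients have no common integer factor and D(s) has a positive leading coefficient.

The answer is (6*s^3 + 7*s^2 - 14*s - 8)/(12*s^4 - 6*s^3 - 38*s^2 + 15*s + 32).

Reasoning:
Step 1 - combine P2, P3 in series; result (-2)/(2*s + 1)
Step 2 - collapse the loop (P1 forward, (P2*P3) return); result (2*s + 1)/(4*s^2 - 2*s - 4)
Step 3 - reduce the parallel group P4, P5; result (-4*s^2 + 7*s)/(3*s^2 + 2*s - 8)
Step 4 - collapse the loop ([P1/(1+P1*(P2*P3))] forward, (P4+P5) return), giving the overall T(s)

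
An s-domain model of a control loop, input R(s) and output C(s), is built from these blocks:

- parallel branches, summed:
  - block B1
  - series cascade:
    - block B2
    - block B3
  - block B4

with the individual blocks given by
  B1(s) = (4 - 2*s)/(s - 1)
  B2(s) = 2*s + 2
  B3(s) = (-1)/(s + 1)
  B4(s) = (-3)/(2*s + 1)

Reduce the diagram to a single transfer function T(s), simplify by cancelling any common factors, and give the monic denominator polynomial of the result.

Step 1 - combine B2, B3 in series: -2
Step 2 - reduce the parallel group B1, (B2*B3), B4: (-8*s^2 + 5*s + 9)/(2*s^2 - s - 1)
Step 2 gives the fully reduced T(s), with no common factor left to cancel. The denominator's leading coefficient is 2, so divide each of its coefficients by 2 to get the monic form.

Answer: s^2 - s/2 - 1/2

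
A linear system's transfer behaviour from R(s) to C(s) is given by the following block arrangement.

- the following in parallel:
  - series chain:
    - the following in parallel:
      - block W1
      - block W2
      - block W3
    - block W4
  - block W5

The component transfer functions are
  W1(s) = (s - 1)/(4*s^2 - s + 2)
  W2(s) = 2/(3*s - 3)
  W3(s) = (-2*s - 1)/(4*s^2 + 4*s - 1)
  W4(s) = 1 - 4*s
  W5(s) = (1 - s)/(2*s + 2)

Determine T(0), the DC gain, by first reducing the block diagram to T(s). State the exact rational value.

1. sum the parallel branches W1, W2, W3: (20*s^4 + 30*s^3 - 18*s^2 + 39*s - 1)/(48*s^5 - 12*s^4 - 36*s^3 + 27*s^2 - 33*s + 6)
2. multiply (W1+W2+W3), W4 (series): (-80*s^5 - 100*s^4 + 102*s^3 - 174*s^2 + 43*s - 1)/(48*s^5 - 12*s^4 - 36*s^3 + 27*s^2 - 33*s + 6)
3. sum the parallel branches ((W1+W2+W3)*W4), W5: (-208*s^6 - 300*s^5 + 28*s^4 - 207*s^3 - 202*s^2 + 45*s + 4)/(96*s^6 + 72*s^5 - 96*s^4 - 18*s^3 - 12*s^2 - 54*s + 12)
That last expression is T(s); at s = 0 only the constant terms survive, so T(0) = 4/12 = 1/3.

Final answer: 1/3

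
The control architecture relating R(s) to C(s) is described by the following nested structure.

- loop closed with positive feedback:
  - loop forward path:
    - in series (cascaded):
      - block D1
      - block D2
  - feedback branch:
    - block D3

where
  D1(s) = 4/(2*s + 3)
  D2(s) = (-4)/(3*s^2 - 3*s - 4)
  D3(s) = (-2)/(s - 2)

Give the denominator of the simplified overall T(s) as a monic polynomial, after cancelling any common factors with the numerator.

Answer: s^4 - 3*s^3/2 - 23*s^2/6 + 11*s/3 - 4/3

Working:
[1] multiply D1, D2 (series): (-16)/(6*s^3 + 3*s^2 - 17*s - 12)
[2] collapse the loop ((D1*D2) forward, D3 return): (32 - 16*s)/(6*s^4 - 9*s^3 - 23*s^2 + 22*s - 8)
No further cancellation is possible in the step-2 result, so that is T(s). Its denominator becomes monic after dividing by the leading coefficient 6.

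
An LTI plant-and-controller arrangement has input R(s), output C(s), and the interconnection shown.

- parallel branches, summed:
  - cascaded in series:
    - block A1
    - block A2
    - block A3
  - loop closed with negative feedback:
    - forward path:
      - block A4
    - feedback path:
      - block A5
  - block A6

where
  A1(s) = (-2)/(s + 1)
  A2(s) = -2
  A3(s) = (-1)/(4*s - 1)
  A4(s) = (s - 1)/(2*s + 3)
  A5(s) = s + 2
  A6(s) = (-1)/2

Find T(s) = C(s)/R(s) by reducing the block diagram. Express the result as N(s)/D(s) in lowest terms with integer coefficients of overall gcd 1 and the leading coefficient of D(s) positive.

The answer is (-4*s^4 - 7*s^3 - 22*s^2 - 32*s - 5)/(8*s^4 + 30*s^3 + 24*s^2 - 2).

Reasoning:
1. combine A1, A2, A3 in series gives (-4)/(4*s^2 + 3*s - 1)
2. reduce the feedback loop with forward A4 and return A5 gives (s - 1)/(s^2 + 3*s + 1)
3. reduce the parallel group (A1*A2*A3), [A4/(1+A4*A5)], A6, giving the overall T(s)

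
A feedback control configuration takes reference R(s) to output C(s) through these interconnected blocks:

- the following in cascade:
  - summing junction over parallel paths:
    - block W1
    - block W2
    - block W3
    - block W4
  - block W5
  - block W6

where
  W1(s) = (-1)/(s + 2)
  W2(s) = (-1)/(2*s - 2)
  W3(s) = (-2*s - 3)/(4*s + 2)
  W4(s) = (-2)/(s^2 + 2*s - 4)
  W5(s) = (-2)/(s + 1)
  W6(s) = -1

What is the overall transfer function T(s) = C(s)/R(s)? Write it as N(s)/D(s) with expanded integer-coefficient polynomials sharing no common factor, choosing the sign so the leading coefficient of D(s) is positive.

Step 1 - reduce the parallel group W1, W2, W3, W4: (-2*s^5 - 15*s^4 - 24*s^3 + 34*s^2 + 32*s - 16)/(4*s^5 + 14*s^4 - 10*s^3 - 40*s^2 + 16*s + 16)
Step 2 - cascade (W1+W2+W3+W4), W5, W6; the result is T(s) itself (integer coefficients, no common factor, positive leading denominator coefficient)

Answer: (-2*s^5 - 15*s^4 - 24*s^3 + 34*s^2 + 32*s - 16)/(2*s^6 + 9*s^5 + 2*s^4 - 25*s^3 - 12*s^2 + 16*s + 8)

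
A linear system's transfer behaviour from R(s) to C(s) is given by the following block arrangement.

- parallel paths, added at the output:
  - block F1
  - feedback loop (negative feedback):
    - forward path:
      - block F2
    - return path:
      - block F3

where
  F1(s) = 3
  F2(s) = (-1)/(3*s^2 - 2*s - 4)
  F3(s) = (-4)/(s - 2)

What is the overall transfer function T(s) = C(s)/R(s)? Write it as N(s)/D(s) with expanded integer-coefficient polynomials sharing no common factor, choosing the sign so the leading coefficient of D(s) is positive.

The answer is (9*s^3 - 24*s^2 - s + 38)/(3*s^3 - 8*s^2 + 12).

Reasoning:
Step 1. close the feedback loop around F2, F3 -> (2 - s)/(3*s^3 - 8*s^2 + 12)
Step 2. sum the parallel branches F1, [F2/(1+F2*F3)]; the result is T(s) itself (integer coefficients, no common factor, positive leading denominator coefficient)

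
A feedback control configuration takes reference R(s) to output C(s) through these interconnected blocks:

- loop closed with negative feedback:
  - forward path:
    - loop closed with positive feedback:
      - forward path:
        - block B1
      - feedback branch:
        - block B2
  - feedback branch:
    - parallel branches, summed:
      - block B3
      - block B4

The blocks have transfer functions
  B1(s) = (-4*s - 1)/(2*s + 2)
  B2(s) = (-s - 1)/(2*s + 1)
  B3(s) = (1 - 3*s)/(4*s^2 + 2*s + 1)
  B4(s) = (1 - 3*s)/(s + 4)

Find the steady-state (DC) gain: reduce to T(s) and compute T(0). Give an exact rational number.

The answer is 4.

Reasoning:
(1) apply the feedback formula to B1, B2: (-8*s^2 - 6*s - 1)/(s + 1)
(2) add B3, B4 (parallel): (-12*s^3 - 5*s^2 - 12*s + 5)/(4*s^3 + 18*s^2 + 9*s + 4)
(3) feedback reduction of [B1/(1-B1*B2)], (B3+B4): (-32*s^5 - 168*s^4 - 184*s^3 - 104*s^2 - 33*s - 4)/(96*s^5 + 116*s^4 + 160*s^3 + 64*s^2 - 5*s - 1)
Evaluating the step-3 result (the overall T(s)) at s = 0 gives T(0) = -4/(-1) = 4.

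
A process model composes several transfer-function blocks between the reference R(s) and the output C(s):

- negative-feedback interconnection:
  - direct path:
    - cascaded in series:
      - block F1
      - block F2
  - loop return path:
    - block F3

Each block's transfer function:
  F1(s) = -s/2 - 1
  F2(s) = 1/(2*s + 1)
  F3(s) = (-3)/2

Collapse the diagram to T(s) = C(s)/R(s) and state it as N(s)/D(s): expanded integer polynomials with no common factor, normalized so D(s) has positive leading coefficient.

(1) reduce the series chain F1, F2 gives (-s - 2)/(4*s + 2)
(2) close the feedback loop around (F1*F2), F3 - this is the overall T(s), already in the required normalized form

Hence the answer: (-2*s - 4)/(11*s + 10)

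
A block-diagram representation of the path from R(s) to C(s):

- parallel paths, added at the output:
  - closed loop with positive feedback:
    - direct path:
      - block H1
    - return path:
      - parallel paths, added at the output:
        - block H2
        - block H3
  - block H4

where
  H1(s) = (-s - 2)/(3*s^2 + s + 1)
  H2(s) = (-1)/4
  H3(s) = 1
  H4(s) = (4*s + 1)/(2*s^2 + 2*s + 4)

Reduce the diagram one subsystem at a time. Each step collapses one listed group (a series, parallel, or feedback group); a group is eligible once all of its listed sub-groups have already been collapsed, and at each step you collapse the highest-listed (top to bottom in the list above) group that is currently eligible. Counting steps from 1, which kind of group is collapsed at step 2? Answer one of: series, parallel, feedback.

Reducing step by step:

[1] parallel reduction of H2, H3
[2] collapse the loop (H1 forward, (H2+H3) return)
[3] parallel reduction of [H1/(1-H1*(H2+H3))], H4
Step 2: feedback.

Answer: feedback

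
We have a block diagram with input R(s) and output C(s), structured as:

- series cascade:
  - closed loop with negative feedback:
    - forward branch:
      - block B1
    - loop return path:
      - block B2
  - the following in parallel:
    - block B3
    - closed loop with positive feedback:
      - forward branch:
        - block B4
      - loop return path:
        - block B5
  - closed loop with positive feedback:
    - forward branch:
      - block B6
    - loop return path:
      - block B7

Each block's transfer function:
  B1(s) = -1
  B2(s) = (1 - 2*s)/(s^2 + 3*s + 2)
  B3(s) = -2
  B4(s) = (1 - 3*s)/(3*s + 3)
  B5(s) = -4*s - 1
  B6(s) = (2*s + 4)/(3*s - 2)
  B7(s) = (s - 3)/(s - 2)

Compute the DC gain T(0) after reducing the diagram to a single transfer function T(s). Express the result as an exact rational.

The answer is -7/4.

Reasoning:
Step 1. apply the feedback formula to B1, B2 -> (-s^2 - 3*s - 2)/(s^2 + 5*s + 1)
Step 2. close the feedback loop around B4, B5 -> (3*s - 1)/(12*s^2 - 4*s - 4)
Step 3. reduce the parallel group B3, [B4/(1-B4*B5)] -> (-24*s^2 + 11*s + 7)/(12*s^2 - 4*s - 4)
Step 4. feedback reduction of B6, B7 -> (2*s^2 - 8)/(s^2 - 6*s + 16)
Step 5. reduce the series chain [B1/(1+B1*B2)], (B3+[B4/(1-B4*B5)]), [B6/(1-B6*B7)] -> (24*s^6 + 61*s^5 - 88*s^4 - 287*s^3 - 46*s^2 + 172*s + 56)/(6*s^6 - 8*s^5 - 78*s^4 + 472*s^3 - 26*s^2 - 180*s - 32)
DC gain: substitute s = 0 into T(s) from step 5: T(0) = 56/(-32) = -7/4.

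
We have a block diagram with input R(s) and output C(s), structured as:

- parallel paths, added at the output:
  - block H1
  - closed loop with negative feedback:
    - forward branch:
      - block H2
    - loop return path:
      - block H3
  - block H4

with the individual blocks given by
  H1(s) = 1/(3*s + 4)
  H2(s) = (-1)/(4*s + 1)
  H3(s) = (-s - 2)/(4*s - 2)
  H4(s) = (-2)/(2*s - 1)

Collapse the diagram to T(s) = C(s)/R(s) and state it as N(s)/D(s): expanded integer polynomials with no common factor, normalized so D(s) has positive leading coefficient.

The answer is (-88*s^3 - 140*s^2 + 53*s - 8)/(96*s^4 + 62*s^3 - 79*s^2 + 12*s).

Reasoning:
Step 1: reduce the feedback loop with forward H2 and return H3 gives (2 - 4*s)/(16*s^2 - 3*s)
Step 2: sum the parallel branches H1, [H2/(1+H2*H3)], H4 - this is the overall T(s), already in the required normalized form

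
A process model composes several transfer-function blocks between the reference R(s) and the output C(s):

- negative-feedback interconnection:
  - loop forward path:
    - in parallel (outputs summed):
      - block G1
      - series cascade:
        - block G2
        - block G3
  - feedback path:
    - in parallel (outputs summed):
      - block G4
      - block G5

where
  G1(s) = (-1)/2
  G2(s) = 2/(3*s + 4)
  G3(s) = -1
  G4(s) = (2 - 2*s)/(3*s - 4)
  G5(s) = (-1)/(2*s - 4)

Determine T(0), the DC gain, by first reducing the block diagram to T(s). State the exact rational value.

Answer: -4/5

Working:
[1] series reduction of G2, G3: (-2)/(3*s + 4)
[2] add G1, (G2*G3) (parallel): (-3*s - 8)/(6*s + 8)
[3] add G4, G5 (parallel): (-4*s^2 + 9*s - 4)/(6*s^2 - 20*s + 16)
[4] close the feedback loop around (G1+(G2*G3)), (G4+G5): (-18*s^3 + 12*s^2 + 112*s - 128)/(48*s^3 - 67*s^2 - 124*s + 160)
The step-4 result is T(s). Setting s = 0: T(0) = -128/160 = -4/5.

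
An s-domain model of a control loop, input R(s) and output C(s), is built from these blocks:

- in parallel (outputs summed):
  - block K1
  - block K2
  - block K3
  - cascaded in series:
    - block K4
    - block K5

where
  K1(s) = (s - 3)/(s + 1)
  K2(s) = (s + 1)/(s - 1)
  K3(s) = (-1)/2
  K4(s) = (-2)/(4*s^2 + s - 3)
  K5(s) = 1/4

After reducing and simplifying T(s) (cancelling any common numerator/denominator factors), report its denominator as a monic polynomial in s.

First reduce the diagram to T(s).

Step 1: combine K4, K5 in series; result (-1)/(8*s^2 + 2*s - 6)
Step 2: reduce the parallel group K1, K2, K3, (K4*K5); result (12*s^3 - 25*s^2 + 47*s - 26)/(8*s^3 - 6*s^2 - 8*s + 6)
The result of step 2 is T(s) in lowest terms. Its denominator has leading coefficient 8; dividing the denominator through by 8 makes it monic.

Answer: s^3 - 3*s^2/4 - s + 3/4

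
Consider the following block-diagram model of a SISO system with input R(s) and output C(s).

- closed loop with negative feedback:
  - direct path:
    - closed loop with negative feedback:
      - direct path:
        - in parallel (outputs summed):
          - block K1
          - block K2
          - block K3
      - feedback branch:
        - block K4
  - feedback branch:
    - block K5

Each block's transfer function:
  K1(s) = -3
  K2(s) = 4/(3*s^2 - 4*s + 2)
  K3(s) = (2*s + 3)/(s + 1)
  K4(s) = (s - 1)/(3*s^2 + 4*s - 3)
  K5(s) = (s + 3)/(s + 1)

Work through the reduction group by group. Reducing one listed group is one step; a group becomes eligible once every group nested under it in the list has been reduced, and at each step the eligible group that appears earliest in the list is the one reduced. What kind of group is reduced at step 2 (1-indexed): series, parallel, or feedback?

Step 1: combine K1, K2, K3 in parallel
Step 2: collapse the loop ((K1+K2+K3) forward, K4 return)
Step 3: collapse the loop ([(K1+K2+K3)/(1+(K1+K2+K3)*K4)] forward, K5 return)
So the answer for step 2 is feedback.

Hence the answer: feedback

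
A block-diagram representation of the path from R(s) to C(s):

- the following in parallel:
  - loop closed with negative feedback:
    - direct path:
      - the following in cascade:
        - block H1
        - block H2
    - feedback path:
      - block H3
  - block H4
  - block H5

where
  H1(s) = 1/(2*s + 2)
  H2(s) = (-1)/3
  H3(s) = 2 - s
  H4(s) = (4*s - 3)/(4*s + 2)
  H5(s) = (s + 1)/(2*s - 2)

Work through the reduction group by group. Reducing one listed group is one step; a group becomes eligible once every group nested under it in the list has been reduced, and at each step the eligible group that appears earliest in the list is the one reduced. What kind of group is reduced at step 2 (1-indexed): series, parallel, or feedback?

The answer is feedback.

Reasoning:
(1) multiply H1, H2 (series)
(2) apply the feedback formula to (H1*H2), H3
(3) sum the parallel branches [(H1*H2)/(1+(H1*H2)*H3)], H4, H5
So the answer for step 2 is feedback.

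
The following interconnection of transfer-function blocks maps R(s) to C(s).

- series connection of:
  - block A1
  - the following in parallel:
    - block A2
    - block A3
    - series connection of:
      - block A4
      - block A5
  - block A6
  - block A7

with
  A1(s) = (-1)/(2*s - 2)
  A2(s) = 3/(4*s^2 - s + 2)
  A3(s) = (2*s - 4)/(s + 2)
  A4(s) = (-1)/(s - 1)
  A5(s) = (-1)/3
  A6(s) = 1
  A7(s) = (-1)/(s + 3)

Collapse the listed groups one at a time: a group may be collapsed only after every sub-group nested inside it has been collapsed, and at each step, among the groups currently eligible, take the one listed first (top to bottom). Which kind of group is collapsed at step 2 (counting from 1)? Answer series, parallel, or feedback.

Step 1: combine A4, A5 in series
Step 2: sum the parallel branches A2, A3, (A4*A5)
Step 3: multiply A1, (A2+A3+(A4*A5)), A6, A7 (series)
So the answer for step 2 is parallel.

Therefore the answer is parallel.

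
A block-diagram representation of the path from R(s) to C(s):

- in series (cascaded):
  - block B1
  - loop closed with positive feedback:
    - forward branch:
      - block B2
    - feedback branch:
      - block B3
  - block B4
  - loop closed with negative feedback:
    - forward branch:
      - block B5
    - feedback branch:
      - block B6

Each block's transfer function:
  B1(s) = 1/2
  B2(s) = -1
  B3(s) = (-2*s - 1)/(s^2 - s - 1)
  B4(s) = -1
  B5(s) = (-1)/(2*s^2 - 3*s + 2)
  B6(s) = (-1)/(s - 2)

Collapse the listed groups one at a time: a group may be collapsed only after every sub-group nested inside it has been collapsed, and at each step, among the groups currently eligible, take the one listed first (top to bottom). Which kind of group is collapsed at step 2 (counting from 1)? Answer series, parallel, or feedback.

1. collapse the loop (B2 forward, B3 return)
2. close the feedback loop around B5, B6
3. cascade B1, [B2/(1-B2*B3)], B4, [B5/(1+B5*B6)]
Step 2: feedback.

Answer: feedback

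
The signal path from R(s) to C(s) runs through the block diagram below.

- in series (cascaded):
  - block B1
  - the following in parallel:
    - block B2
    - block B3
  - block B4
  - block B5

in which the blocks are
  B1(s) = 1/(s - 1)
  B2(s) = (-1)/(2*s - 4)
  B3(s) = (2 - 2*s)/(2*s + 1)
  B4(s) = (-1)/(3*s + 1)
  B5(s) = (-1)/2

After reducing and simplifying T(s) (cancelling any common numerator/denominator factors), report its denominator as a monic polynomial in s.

Step 1 - sum the parallel branches B2, B3 = (-4*s^2 + 10*s - 9)/(4*s^2 - 6*s - 4)
Step 2 - combine B1, (B2+B3), B4, B5 in series = (-4*s^2 + 10*s - 9)/(24*s^4 - 52*s^3 - 8*s^2 + 28*s + 8)
T(s) is the step-2 result (common factors already cancelled). Leading coefficient of the denominator: 24. Divide through by 24 for the monic polynomial.

Answer: s^4 - 13*s^3/6 - s^2/3 + 7*s/6 + 1/3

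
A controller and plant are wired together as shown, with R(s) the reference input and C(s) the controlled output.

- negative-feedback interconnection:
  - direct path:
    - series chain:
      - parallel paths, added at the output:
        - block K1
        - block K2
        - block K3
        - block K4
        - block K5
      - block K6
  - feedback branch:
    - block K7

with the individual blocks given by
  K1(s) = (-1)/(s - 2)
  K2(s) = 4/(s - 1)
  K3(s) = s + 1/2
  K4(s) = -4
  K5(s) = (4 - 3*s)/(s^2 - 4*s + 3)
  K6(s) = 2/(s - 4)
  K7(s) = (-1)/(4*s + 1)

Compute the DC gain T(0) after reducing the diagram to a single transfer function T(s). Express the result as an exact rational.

The answer is -17/11.

Reasoning:
Step 1. reduce the parallel group K1, K2, K3, K4, K5 = (2*s^4 - 19*s^3 + 64*s^2 - 101*s + 68)/(2*s^3 - 12*s^2 + 22*s - 12)
Step 2. reduce the series chain (K1+K2+K3+K4+K5), K6 = (2*s^4 - 19*s^3 + 64*s^2 - 101*s + 68)/(s^4 - 10*s^3 + 35*s^2 - 50*s + 24)
Step 3. apply the feedback formula to ((K1+K2+K3+K4+K5)*K6), K7 = (8*s^5 - 74*s^4 + 237*s^3 - 340*s^2 + 171*s + 68)/(4*s^5 - 41*s^4 + 149*s^3 - 229*s^2 + 147*s - 44)
The step-3 result is T(s). Setting s = 0: T(0) = 68/(-44) = -17/11.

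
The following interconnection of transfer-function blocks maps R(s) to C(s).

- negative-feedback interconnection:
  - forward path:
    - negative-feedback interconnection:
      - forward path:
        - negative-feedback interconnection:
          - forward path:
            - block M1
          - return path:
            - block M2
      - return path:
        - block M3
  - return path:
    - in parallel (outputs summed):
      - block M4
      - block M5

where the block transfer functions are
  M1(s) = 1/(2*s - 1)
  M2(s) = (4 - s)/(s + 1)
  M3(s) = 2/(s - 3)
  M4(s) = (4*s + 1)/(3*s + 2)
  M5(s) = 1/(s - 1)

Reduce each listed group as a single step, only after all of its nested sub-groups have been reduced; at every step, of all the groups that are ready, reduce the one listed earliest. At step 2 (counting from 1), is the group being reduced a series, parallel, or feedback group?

Reducing step by step:

(1) feedback reduction of M1, M2
(2) reduce the feedback loop with forward [M1/(1+M1*M2)] and return M3
(3) add M4, M5 (parallel)
(4) close the feedback loop around [[M1/(1+M1*M2)]/(1+[M1/(1+M1*M2)]*M3)], (M4+M5)
Step 2: feedback.

Answer: feedback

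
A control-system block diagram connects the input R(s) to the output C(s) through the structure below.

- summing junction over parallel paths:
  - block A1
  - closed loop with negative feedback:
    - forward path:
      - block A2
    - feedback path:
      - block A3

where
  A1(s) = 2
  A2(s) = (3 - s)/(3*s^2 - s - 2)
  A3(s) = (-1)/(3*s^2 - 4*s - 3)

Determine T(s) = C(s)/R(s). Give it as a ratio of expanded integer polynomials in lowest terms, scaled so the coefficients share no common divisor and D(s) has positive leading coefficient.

Step 1: close the feedback loop around A2, A3 -> (-3*s^3 + 13*s^2 - 9*s - 9)/(9*s^4 - 15*s^3 - 11*s^2 + 12*s + 3)
Step 2: add A1, [A2/(1+A2*A3)] (parallel); the result is T(s) itself (integer coefficients, no common factor, positive leading denominator coefficient)

Final answer: (18*s^4 - 33*s^3 - 9*s^2 + 15*s - 3)/(9*s^4 - 15*s^3 - 11*s^2 + 12*s + 3)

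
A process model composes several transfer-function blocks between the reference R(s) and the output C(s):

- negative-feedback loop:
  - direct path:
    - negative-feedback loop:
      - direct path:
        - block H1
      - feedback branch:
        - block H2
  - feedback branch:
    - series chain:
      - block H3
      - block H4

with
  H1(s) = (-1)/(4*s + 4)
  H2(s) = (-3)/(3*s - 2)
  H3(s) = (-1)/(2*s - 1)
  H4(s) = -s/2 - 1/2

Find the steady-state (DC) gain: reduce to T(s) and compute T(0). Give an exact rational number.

The answer is -1/3.

Reasoning:
1. apply the feedback formula to H1, H2 -> (2 - 3*s)/(12*s^2 + 4*s - 5)
2. cascade H3, H4 -> (s + 1)/(4*s - 2)
3. collapse the loop ([H1/(1+H1*H2)] forward, (H3*H4) return) -> (-12*s^2 + 14*s - 4)/(48*s^3 - 11*s^2 - 29*s + 12)
DC gain: substitute s = 0 into T(s) from step 3: T(0) = -4/12 = -1/3.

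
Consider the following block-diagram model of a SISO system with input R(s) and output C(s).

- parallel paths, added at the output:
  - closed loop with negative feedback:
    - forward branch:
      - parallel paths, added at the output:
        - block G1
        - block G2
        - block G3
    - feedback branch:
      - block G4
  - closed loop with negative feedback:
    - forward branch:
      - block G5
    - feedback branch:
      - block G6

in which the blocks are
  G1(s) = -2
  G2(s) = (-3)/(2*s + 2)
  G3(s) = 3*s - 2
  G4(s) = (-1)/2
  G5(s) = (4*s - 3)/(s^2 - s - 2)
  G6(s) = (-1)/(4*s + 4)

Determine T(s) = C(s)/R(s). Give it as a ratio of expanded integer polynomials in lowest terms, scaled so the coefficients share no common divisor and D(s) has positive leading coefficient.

First reduce the diagram to T(s).

[1] reduce the parallel group G1, G2, G3 = (6*s^2 - 2*s - 11)/(2*s + 2)
[2] reduce the feedback loop with forward (G1+G2+G3) and return G4 = (-12*s^2 + 4*s + 22)/(6*s^2 - 6*s - 15)
[3] collapse the loop (G5 forward, G6 return) = (16*s^2 + 4*s - 12)/(4*s^3 - 16*s - 5)
[4] sum the parallel branches [(G1+G2+G3)/(1+(G1+G2+G3)*G4)], [G5/(1+G5*G6)] - this is the overall T(s), already in the required normalized form

Answer: (-48*s^5 + 112*s^4 + 208*s^3 - 340*s^2 - 360*s + 70)/(24*s^5 - 24*s^4 - 156*s^3 + 66*s^2 + 270*s + 75)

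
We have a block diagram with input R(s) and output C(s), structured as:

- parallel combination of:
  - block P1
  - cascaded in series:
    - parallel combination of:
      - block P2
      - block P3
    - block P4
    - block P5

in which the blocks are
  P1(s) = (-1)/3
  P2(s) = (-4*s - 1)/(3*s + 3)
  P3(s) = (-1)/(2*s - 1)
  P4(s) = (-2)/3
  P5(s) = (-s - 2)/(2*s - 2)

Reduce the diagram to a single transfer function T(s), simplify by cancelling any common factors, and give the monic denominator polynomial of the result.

(1) sum the parallel branches P2, P3: (-8*s^2 - s - 2)/(6*s^2 + 3*s - 3)
(2) multiply (P2+P3), P4, P5 (series): (-8*s^3 - 17*s^2 - 4*s - 4)/(18*s^3 - 9*s^2 - 18*s + 9)
(3) sum the parallel branches P1, ((P2+P3)*P4*P5): (-14*s^3 - 14*s^2 + 2*s - 7)/(18*s^3 - 9*s^2 - 18*s + 9)
The result of step 3 is T(s) in lowest terms. Its denominator has leading coefficient 18; dividing the denominator through by 18 makes it monic.

Hence the answer: s^3 - s^2/2 - s + 1/2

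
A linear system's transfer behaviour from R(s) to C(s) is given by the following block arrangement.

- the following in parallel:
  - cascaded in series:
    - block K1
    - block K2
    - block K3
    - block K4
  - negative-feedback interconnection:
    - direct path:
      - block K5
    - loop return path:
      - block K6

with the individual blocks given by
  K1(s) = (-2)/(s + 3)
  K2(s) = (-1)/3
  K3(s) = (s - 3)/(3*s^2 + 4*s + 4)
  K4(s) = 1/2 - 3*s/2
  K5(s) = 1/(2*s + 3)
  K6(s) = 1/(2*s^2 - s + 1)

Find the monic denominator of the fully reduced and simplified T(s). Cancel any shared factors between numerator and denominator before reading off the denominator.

[1] reduce the series chain K1, K2, K3, K4, giving (-3*s^2 + 10*s - 3)/(9*s^3 + 39*s^2 + 48*s + 36)
[2] feedback reduction of K5, K6, giving (2*s^2 - s + 1)/(4*s^3 + 4*s^2 - s + 4)
[3] parallel reduction of (K1*K2*K3*K4), [K5/(1+K5*K6)], giving (6*s^5 + 97*s^4 + 97*s^3 + 29*s^2 + 55*s + 24)/(36*s^6 + 192*s^5 + 339*s^4 + 333*s^3 + 252*s^2 + 156*s + 144)
T(s) is the step-3 result (common factors already cancelled). Leading coefficient of the denominator: 36. Divide through by 36 for the monic polynomial.

Hence the answer: s^6 + 16*s^5/3 + 113*s^4/12 + 37*s^3/4 + 7*s^2 + 13*s/3 + 4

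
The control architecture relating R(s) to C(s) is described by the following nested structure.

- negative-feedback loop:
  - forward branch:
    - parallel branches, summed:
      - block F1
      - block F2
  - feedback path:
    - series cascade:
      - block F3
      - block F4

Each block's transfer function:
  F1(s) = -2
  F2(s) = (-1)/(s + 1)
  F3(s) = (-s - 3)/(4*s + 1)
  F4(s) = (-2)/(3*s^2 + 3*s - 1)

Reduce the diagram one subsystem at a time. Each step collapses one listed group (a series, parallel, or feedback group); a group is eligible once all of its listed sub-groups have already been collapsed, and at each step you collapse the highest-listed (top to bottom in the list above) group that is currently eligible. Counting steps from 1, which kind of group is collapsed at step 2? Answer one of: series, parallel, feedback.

Step 1 - parallel reduction of F1, F2
Step 2 - reduce the series chain F3, F4
Step 3 - apply the feedback formula to (F1+F2), (F3*F4)
The group at step 2 is a series group.

Therefore the answer is series.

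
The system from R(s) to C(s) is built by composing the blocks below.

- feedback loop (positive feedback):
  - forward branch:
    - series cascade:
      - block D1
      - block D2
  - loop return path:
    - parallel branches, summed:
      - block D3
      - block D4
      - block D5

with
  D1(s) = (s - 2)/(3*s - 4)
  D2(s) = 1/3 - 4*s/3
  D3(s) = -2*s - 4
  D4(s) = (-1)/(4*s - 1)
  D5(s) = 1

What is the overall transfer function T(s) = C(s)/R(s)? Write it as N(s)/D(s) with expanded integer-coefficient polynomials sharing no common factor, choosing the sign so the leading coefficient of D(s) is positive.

Step 1 - combine D1, D2 in series gives (-4*s^2 + 9*s - 2)/(9*s - 12)
Step 2 - reduce the parallel group D3, D4, D5 gives (-8*s^2 - 10*s + 2)/(4*s - 1)
Step 3 - apply the feedback formula to (D1*D2), (D3+D4+D5), which is the overall transfer function T(s) = C(s)/R(s) in lowest terms

Therefore the answer is (4*s^2 - 9*s + 2)/(8*s^3 - 6*s^2 - 31*s + 16).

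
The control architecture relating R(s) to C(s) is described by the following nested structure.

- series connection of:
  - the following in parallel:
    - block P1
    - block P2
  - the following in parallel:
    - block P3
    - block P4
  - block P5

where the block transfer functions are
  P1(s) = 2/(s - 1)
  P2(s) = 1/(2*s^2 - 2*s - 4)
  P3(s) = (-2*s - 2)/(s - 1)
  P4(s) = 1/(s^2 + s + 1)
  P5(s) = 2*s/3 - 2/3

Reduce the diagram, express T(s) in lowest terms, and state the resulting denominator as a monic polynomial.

Step 1 - combine P1, P2 in parallel: (4*s^2 - 3*s - 9)/(2*s^3 - 4*s^2 - 2*s + 4)
Step 2 - parallel reduction of P3, P4: (-2*s^3 - 4*s^2 - 3*s - 3)/(s^3 - 1)
Step 3 - cascade (P1+P2), (P3+P4), P5: (-8*s^5 - 10*s^4 + 18*s^3 + 33*s^2 + 36*s + 27)/(3*s^5 - 3*s^4 - 6*s^3 - 3*s^2 + 3*s + 6)
No further cancellation is possible in the step-3 result, so that is T(s). Its denominator becomes monic after dividing by the leading coefficient 3.

Therefore the answer is s^5 - s^4 - 2*s^3 - s^2 + s + 2.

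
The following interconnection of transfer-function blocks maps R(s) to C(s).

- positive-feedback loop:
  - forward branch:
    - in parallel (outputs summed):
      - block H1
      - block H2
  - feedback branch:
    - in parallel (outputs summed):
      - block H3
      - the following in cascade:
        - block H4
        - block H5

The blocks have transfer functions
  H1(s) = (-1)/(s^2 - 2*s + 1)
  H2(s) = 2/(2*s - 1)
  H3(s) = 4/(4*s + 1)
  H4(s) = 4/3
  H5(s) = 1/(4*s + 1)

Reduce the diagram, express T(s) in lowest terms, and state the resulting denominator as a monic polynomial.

1. reduce the parallel group H1, H2: (2*s^2 - 6*s + 3)/(2*s^3 - 5*s^2 + 4*s - 1)
2. cascade H4, H5: 4/(12*s + 3)
3. add H3, (H4*H5) (parallel): 16/(12*s + 3)
4. apply the feedback formula to (H1+H2), (H3+(H4*H5)): (24*s^3 - 66*s^2 + 18*s + 9)/(24*s^4 - 54*s^3 + s^2 + 96*s - 51)
T(s) is the step-4 result (common factors already cancelled). Leading coefficient of the denominator: 24. Divide through by 24 for the monic polynomial.

Hence the answer: s^4 - 9*s^3/4 + s^2/24 + 4*s - 17/8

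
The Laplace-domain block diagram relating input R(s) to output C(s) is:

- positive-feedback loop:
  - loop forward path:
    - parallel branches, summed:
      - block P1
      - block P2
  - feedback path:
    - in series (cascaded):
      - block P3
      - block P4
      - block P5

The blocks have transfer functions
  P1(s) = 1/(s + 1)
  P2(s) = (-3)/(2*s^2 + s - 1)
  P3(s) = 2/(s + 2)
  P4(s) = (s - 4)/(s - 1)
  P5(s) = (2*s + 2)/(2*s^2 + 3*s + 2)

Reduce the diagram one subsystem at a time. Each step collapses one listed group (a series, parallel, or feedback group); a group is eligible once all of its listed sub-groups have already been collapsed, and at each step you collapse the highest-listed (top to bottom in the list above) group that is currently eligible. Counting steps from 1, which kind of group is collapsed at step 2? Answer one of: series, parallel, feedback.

Reducing step by step:

1. combine P1, P2 in parallel
2. series reduction of P3, P4, P5
3. feedback reduction of (P1+P2), (P3*P4*P5)
Step 2: series.

Answer: series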